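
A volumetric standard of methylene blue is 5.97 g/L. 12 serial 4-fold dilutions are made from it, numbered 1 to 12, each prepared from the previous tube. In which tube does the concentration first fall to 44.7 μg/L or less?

Tube n has concentration 5.97 g/L / 4ⁿ.
Need 4ⁿ ≥ 5.97 g/L / 44.7 μg/L = 1.34 × 10⁵, so n ≥ 8.51.
First such tube: n = 9.

tube 9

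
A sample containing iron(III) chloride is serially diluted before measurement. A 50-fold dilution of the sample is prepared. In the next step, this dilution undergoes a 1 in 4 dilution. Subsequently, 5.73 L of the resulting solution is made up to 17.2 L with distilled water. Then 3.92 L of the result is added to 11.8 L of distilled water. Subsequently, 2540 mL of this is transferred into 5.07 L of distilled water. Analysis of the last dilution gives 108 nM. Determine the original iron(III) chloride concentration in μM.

779 μM

Overall dilution factor = 50 × 4 × 3.002 × 4.010 × 2.996 = 7213.
Original = 108 nM × 7213 = 7.79 × 10⁵ nM = 779 μM.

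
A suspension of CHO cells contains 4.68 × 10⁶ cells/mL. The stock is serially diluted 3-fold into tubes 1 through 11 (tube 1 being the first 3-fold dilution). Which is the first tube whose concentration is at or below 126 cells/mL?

tube 10

Tube n has concentration 4.68 × 10⁶ cells/mL / 3ⁿ.
Need 3ⁿ ≥ 4.68 × 10⁶ cells/mL / 126 cells/mL = 3.71 × 10⁴, so n ≥ 9.58.
First such tube: n = 10.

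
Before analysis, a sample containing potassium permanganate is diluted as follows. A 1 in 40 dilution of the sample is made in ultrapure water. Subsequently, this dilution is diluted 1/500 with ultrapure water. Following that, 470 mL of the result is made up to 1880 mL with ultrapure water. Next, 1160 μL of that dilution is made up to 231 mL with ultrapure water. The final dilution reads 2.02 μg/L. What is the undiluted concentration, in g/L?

Overall dilution factor = 40 × 500 × 4 × 199.1 = 1.59 × 10⁷.
Original = 2.02 μg/L × 1.59 × 10⁷ = 3.22 × 10⁷ μg/L = 32.2 g/L.

32.2 g/L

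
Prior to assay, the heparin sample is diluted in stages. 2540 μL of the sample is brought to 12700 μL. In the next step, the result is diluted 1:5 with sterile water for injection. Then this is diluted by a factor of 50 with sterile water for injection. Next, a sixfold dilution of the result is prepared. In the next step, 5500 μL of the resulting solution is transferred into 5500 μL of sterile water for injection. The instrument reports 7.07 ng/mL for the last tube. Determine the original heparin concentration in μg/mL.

106 μg/mL

Overall dilution factor = 5 × 5 × 50 × 6 × 2 = 1.50 × 10⁴.
Original = 7.07 ng/mL × 1.50 × 10⁴ = 1.06 × 10⁵ ng/mL = 106 μg/mL.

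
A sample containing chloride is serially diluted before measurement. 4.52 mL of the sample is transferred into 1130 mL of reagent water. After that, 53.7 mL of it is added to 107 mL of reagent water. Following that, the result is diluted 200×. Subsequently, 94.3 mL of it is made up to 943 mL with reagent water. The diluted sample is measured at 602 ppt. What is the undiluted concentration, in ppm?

Overall dilution factor = 251 × 2.993 × 200 × 10 = 1.50 × 10⁶.
Original = 602 ppt × 1.50 × 10⁶ = 9.04 × 10⁸ ppt = 904 ppm.

904 ppm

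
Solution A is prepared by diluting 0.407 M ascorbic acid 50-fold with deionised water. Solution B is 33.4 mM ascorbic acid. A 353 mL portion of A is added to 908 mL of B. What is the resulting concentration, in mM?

26.3 mM

C_A = 0.407 M / 50 = 8.14 × 10⁻³ M.
C_B = 33.4 mM = 0.0334 M.
C_mix = (C_A·V_A + C_B·V_B)/(V_A + V_B) = (8.14 × 10⁻³×353 + 0.0334×908) / 1261 = 0.0263 M = 26.3 mM.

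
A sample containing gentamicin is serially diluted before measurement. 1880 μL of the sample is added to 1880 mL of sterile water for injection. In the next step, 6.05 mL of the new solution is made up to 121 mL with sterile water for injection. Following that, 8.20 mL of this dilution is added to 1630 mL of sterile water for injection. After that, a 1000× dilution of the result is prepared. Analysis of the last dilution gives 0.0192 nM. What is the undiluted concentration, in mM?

76.8 mM

Overall dilution factor = 1001 × 20 × 199.8 × 1000 = 4.00 × 10⁹.
Original = 0.0192 nM × 4.00 × 10⁹ = 7.68 × 10⁷ nM = 76.8 mM.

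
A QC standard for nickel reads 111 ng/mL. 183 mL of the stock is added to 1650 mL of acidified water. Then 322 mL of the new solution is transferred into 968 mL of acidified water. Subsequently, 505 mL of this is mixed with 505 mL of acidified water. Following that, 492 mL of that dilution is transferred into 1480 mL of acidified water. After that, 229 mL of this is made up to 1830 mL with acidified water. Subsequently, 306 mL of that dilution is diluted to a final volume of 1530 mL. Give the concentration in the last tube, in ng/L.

Overall dilution factor = 10.02 × 4.006 × 2 × 4.008 × 7.991 × 5 = 1.29 × 10⁴.
111 ng/mL / 1.29 × 10⁴ = 8.64 × 10⁻³ ng/mL = 8.64 ng/L.

8.64 ng/L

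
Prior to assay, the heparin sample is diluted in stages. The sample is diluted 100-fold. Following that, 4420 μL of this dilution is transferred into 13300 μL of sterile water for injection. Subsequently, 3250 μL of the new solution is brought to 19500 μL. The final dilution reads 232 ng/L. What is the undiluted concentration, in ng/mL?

558 ng/mL

Overall dilution factor = 100 × 4.009 × 6 = 2405.
Original = 232 ng/L × 2405 = 5.58 × 10⁵ ng/L = 558 ng/mL.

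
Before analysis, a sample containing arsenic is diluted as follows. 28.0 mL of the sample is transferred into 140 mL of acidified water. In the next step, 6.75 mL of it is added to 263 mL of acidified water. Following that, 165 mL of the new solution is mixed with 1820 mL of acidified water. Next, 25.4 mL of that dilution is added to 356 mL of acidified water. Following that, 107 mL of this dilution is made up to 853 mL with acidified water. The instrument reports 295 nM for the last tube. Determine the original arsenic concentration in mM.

Overall dilution factor = 6 × 39.96 × 12.03 × 15.02 × 7.972 = 3.45 × 10⁵.
Original = 295 nM × 3.45 × 10⁵ = 1.02 × 10⁸ nM = 102 mM.

102 mM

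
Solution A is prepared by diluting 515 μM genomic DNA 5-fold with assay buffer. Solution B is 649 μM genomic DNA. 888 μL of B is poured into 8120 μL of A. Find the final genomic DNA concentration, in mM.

C_A = 515 μM / 5 = 103 μM.
C_mix = (C_A·V_A + C_B·V_B)/(V_A + V_B) = (103×8120 + 649×888) / 9008 = 157 μM = 0.157 mM.

0.157 mM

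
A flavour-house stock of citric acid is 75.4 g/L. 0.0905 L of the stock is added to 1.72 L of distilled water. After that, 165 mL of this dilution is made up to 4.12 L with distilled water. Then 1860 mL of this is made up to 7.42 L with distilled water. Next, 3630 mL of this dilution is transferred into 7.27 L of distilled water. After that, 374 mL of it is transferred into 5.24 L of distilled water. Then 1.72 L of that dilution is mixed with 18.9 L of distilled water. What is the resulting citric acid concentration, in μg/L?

Overall dilution factor = 20.01 × 24.97 × 3.989 × 3.003 × 15.01 × 11.99 = 1.08 × 10⁶.
75.4 g/L / 1.08 × 10⁶ = 7.00 × 10⁻⁵ g/L = 70.0 μg/L.

70.0 μg/L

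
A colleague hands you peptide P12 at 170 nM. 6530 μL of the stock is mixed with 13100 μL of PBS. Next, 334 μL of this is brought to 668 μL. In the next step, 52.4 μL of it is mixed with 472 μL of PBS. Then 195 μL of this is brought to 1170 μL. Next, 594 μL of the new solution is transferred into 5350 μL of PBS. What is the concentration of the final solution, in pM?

47.1 pM

Overall dilution factor = 3.006 × 2 × 10.01 × 6 × 10.01 = 3613.
170 nM / 3613 = 0.0471 nM = 47.1 pM.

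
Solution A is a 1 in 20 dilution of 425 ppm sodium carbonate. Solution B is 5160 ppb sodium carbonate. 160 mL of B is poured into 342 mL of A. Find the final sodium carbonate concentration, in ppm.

16.1 ppm

C_A = 425 ppm / 20 = 21.2 ppm.
C_B = 5160 ppb = 5.16 ppm.
C_mix = (C_A·V_A + C_B·V_B)/(V_A + V_B) = (21.2×342 + 5.16×160) / 502.0 = 16.1 ppm.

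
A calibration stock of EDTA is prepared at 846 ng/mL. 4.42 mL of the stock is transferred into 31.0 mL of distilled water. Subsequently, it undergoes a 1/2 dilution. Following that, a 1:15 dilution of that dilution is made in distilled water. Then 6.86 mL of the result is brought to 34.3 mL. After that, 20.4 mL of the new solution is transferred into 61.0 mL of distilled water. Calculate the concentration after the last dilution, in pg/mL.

176 pg/mL

Overall dilution factor = 8.014 × 2 × 15 × 5 × 3.990 = 4796.
846 ng/mL / 4796 = 0.176 ng/mL = 176 pg/mL.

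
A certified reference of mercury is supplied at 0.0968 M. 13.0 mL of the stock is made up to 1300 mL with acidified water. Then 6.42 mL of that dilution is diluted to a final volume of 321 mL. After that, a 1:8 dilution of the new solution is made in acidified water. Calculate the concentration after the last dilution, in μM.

2.42 μM

Overall dilution factor = 100 × 50 × 8 = 4.00 × 10⁴.
0.0968 M / 4.00 × 10⁴ = 2.42 × 10⁻⁶ M = 2.42 μM.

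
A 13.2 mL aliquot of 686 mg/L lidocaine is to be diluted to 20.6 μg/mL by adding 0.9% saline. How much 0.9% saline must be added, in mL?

426 mL

20.6 μg/mL = 20.6 mg/L.
V₂ = C₁V₁/C₂ = 686 × 13.2 / 20.6 = 440 mL.
Diluent to add = V₂ − V₁ = 440 − 13.2 = 426 mL.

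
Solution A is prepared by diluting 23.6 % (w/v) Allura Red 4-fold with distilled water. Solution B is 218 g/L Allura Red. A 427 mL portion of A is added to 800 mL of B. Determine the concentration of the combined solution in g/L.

163 g/L

C_A = 23.6 % (w/v) / 4 = 5.90 % (w/v).
C_B = 218 g/L = 21.8 % (w/v).
C_mix = (C_A·V_A + C_B·V_B)/(V_A + V_B) = (5.90×427 + 21.8×800) / 1227 = 16.3 % (w/v) = 163 g/L.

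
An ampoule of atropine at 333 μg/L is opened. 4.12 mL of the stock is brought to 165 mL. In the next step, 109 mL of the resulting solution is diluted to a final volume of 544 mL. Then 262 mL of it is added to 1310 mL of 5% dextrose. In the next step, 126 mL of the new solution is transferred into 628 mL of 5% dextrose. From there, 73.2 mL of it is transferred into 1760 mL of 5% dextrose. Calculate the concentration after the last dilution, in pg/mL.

1.85 pg/mL

Overall dilution factor = 40.05 × 4.991 × 6 × 5.984 × 25.04 = 1.80 × 10⁵.
333 μg/L / 1.80 × 10⁵ = 1.85 × 10⁻³ μg/L = 1.85 pg/mL.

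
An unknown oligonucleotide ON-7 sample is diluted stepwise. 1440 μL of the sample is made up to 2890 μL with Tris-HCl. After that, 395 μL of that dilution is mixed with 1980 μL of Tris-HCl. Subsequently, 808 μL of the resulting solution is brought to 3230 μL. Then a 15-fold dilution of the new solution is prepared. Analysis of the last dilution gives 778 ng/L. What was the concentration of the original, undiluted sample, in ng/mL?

563 ng/mL

Overall dilution factor = 2.007 × 6.013 × 3.998 × 15 = 724.
Original = 778 ng/L × 724 = 5.63 × 10⁵ ng/L = 563 ng/mL.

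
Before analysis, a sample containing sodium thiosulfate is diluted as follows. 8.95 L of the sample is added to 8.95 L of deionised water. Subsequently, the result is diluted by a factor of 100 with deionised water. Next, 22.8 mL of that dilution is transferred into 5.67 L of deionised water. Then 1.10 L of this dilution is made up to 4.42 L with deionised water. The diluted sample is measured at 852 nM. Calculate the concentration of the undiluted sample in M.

Overall dilution factor = 2 × 100 × 249.7 × 4.018 = 2.01 × 10⁵.
Original = 852 nM × 2.01 × 10⁵ = 1.71 × 10⁸ nM = 0.171 M.

0.171 M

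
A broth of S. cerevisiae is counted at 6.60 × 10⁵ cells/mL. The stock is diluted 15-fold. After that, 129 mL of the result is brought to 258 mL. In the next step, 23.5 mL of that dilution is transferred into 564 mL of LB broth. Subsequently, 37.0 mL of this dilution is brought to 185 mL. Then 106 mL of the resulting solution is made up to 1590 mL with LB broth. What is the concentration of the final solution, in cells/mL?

11.7 cells/mL

Overall dilution factor = 15 × 2 × 25 × 5 × 15 = 5.62 × 10⁴.
6.60 × 10⁵ cells/mL / 5.62 × 10⁴ = 11.7 cells/mL.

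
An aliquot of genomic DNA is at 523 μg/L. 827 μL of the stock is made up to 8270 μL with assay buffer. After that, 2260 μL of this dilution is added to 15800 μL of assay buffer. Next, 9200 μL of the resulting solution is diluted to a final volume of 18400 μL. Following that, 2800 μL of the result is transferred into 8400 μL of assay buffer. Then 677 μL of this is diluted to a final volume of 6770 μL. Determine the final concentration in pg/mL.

Overall dilution factor = 10 × 7.991 × 2 × 4 × 10 = 6393.
523 μg/L / 6393 = 0.0818 μg/L = 81.8 pg/mL.

81.8 pg/mL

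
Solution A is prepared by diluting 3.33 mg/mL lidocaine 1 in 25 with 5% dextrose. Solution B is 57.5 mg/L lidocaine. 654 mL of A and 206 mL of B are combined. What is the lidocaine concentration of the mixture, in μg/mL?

C_A = 3.33 mg/mL / 25 = 0.133 mg/mL.
C_B = 57.5 mg/L = 0.0575 mg/mL.
C_mix = (C_A·V_A + C_B·V_B)/(V_A + V_B) = (0.133×654 + 0.0575×206) / 860.0 = 0.115 mg/mL = 115 μg/mL.

115 μg/mL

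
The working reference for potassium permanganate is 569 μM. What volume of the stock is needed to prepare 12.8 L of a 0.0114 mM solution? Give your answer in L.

0.256 L

0.0114 mM = 11.4 μM.
V₁ = C₂V₂/C₁ = 11.4 × 12.8 / 569 = 0.256 L.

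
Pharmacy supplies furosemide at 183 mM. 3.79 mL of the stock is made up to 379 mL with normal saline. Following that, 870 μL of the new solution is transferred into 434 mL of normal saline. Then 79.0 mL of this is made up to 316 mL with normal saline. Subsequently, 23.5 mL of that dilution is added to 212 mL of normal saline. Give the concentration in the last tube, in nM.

Overall dilution factor = 100 × 499.9 × 4 × 10.02 = 2.00 × 10⁶.
183 mM / 2.00 × 10⁶ = 9.13 × 10⁻⁵ mM = 91.3 nM.

91.3 nM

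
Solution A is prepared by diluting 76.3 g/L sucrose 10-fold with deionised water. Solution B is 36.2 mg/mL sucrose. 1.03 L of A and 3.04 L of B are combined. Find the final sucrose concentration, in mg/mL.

29.0 mg/mL

C_A = 76.3 g/L / 10 = 7.63 g/L.
C_B = 36.2 mg/mL = 36.2 g/L.
C_mix = (C_A·V_A + C_B·V_B)/(V_A + V_B) = (7.63×1.03 + 36.2×3.04) / 4.070 = 29.0 g/L = 29.0 mg/mL.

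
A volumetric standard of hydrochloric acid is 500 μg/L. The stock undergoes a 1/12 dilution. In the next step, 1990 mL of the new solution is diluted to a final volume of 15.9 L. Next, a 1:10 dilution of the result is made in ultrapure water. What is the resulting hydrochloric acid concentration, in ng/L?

Overall dilution factor = 12 × 7.990 × 10 = 959.
500 μg/L / 959 = 0.521 μg/L = 521 ng/L.

521 ng/L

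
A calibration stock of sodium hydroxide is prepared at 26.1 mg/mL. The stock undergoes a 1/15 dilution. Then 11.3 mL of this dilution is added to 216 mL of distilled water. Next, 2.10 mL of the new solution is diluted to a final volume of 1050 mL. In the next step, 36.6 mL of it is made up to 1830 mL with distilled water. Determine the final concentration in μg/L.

3.46 μg/L

Overall dilution factor = 15 × 20.12 × 500 × 50 = 7.54 × 10⁶.
26.1 mg/mL / 7.54 × 10⁶ = 3.46 × 10⁻⁶ mg/mL = 3.46 μg/L.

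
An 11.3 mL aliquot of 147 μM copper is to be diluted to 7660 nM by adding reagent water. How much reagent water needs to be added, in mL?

206 mL

7660 nM = 7.66 μM.
V₂ = C₁V₁/C₂ = 147 × 11.3 / 7.66 = 217 mL.
Diluent to add = V₂ − V₁ = 217 − 11.3 = 206 mL.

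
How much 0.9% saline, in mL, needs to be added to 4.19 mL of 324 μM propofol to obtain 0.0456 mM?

25.6 mL

0.0456 mM = 45.6 μM.
V₂ = C₁V₁/C₂ = 324 × 4.19 / 45.6 = 29.8 mL.
Diluent to add = V₂ − V₁ = 29.8 − 4.19 = 25.6 mL.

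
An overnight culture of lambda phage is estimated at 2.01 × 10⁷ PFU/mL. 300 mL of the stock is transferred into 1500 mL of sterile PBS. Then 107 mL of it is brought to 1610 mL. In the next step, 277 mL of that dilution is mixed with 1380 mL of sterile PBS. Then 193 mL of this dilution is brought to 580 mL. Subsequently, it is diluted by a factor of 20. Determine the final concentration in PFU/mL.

619 PFU/mL

Overall dilution factor = 6 × 15.05 × 5.982 × 3.005 × 20 = 3.25 × 10⁴.
2.01 × 10⁷ PFU/mL / 3.25 × 10⁴ = 619 PFU/mL.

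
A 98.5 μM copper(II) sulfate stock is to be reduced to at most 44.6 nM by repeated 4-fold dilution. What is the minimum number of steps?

6

Need 4ⁿ ≥ 2209, so n ≥ log(2209)/log(4) = 5.55.
Minimum whole steps: n = 6.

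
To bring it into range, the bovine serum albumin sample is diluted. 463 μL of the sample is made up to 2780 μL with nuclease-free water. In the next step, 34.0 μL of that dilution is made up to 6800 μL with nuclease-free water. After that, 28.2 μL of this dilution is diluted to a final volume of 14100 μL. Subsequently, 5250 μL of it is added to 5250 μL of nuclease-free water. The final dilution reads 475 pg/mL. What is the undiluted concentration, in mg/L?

Overall dilution factor = 6.004 × 200 × 500 × 2 = 1.20 × 10⁶.
Original = 475 pg/mL × 1.20 × 10⁶ = 5.70 × 10⁸ pg/mL = 570 mg/L.

570 mg/L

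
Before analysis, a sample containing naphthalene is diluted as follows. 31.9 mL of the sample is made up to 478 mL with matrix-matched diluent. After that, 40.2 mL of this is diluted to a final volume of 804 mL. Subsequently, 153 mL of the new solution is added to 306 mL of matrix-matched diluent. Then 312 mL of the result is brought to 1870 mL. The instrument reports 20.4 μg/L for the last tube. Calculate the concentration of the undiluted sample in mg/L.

Overall dilution factor = 14.98 × 20 × 3 × 5.994 = 5389.
Original = 20.4 μg/L × 5389 = 1.10 × 10⁵ μg/L = 110 mg/L.

110 mg/L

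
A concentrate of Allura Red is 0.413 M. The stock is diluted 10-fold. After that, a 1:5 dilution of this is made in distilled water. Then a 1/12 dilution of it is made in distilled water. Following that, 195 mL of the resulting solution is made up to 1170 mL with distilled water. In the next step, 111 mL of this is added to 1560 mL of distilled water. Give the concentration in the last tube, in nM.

7620 nM

Overall dilution factor = 10 × 5 × 12 × 6 × 15.05 = 5.42 × 10⁴.
0.413 M / 5.42 × 10⁴ = 7.62 × 10⁻⁶ M = 7620 nM.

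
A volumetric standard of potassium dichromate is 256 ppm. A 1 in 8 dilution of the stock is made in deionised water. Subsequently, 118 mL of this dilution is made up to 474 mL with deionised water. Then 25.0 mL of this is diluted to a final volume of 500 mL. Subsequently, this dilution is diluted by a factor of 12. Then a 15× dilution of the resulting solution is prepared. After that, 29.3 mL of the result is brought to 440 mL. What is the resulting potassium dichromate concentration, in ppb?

0.147 ppb

Overall dilution factor = 8 × 4.017 × 20 × 12 × 15 × 15.02 = 1.74 × 10⁶.
256 ppm / 1.74 × 10⁶ = 1.47 × 10⁻⁴ ppm = 0.147 ppb.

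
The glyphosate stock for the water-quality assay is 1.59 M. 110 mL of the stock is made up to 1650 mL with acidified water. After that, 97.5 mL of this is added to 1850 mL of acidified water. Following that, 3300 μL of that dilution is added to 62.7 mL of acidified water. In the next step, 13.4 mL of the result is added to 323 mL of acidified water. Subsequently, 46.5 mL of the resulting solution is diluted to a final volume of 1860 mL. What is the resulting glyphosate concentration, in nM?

Overall dilution factor = 15 × 19.97 × 20 × 25.10 × 40 = 6.02 × 10⁶.
1.59 M / 6.02 × 10⁶ = 2.64 × 10⁻⁷ M = 264 nM.

264 nM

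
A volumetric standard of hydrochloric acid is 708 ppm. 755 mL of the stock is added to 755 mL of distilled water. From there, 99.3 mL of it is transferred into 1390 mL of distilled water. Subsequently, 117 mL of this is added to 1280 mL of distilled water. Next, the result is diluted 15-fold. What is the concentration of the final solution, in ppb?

Overall dilution factor = 2 × 15.00 × 11.94 × 15 = 5372.
708 ppm / 5372 = 0.132 ppm = 132 ppb.

132 ppb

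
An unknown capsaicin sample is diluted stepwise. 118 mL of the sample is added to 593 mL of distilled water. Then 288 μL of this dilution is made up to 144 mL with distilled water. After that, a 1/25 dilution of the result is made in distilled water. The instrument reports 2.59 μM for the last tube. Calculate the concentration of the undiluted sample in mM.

Overall dilution factor = 6.025 × 500 × 25 = 7.53 × 10⁴.
Original = 2.59 μM × 7.53 × 10⁴ = 1.95 × 10⁵ μM = 195 mM.

195 mM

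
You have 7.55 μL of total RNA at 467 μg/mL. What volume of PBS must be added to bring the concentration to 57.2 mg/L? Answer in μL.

57.2 mg/L = 57.2 μg/mL.
V₂ = C₁V₁/C₂ = 467 × 7.55 / 57.2 = 61.6 μL.
Diluent to add = V₂ − V₁ = 61.6 − 7.55 = 54.1 μL.

54.1 μL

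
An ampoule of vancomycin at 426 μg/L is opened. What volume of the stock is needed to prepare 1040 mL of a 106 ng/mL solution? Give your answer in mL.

106 ng/mL = 106 μg/L.
V₁ = C₂V₂/C₁ = 106 × 1040 / 426 = 259 mL.

259 mL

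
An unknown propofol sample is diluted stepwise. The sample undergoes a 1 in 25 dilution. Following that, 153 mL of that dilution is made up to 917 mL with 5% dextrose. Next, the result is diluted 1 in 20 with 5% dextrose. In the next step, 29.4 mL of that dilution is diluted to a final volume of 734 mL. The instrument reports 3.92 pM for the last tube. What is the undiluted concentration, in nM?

Overall dilution factor = 25 × 5.993 × 20 × 24.97 = 7.48 × 10⁴.
Original = 3.92 pM × 7.48 × 10⁴ = 2.93 × 10⁵ pM = 293 nM.

293 nM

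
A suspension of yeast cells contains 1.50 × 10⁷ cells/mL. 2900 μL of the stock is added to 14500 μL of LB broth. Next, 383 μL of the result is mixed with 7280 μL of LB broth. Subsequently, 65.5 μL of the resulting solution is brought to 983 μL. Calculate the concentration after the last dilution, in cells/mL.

Overall dilution factor = 6 × 20.01 × 15.01 = 1802.
1.50 × 10⁷ cells/mL / 1802 = 8330 cells/mL.

8330 cells/mL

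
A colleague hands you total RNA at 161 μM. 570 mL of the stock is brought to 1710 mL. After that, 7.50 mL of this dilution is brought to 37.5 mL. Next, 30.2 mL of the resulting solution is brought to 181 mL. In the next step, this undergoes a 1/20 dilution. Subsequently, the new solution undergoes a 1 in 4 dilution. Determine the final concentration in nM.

Overall dilution factor = 3 × 5 × 5.993 × 20 × 4 = 7192.
161 μM / 7192 = 0.0224 μM = 22.4 nM.

22.4 nM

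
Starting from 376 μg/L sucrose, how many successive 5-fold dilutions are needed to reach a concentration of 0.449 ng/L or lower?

Need 5ⁿ ≥ 8.37 × 10⁵, so n ≥ log(8.37 × 10⁵)/log(5) = 8.47.
Minimum whole steps: n = 9.

9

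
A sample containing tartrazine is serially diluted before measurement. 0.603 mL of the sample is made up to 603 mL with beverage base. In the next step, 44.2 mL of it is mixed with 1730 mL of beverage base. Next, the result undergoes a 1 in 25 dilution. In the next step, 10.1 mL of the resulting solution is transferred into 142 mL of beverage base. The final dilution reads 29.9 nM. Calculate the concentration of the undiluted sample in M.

0.452 M

Overall dilution factor = 1000 × 40.14 × 25 × 15.06 = 1.51 × 10⁷.
Original = 29.9 nM × 1.51 × 10⁷ = 4.52 × 10⁸ nM = 0.452 M.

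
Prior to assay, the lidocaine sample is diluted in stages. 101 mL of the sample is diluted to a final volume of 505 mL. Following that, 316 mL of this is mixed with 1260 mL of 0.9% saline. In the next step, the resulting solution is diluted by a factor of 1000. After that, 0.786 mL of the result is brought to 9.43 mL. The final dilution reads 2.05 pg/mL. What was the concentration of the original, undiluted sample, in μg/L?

Overall dilution factor = 5 × 4.987 × 1000 × 12.00 = 2.99 × 10⁵.
Original = 2.05 pg/mL × 2.99 × 10⁵ = 6.13 × 10⁵ pg/mL = 613 μg/L.

613 μg/L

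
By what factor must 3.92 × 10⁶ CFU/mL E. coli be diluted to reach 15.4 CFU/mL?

Factor = C₀/C_target = 3.92 × 10⁶ CFU/mL / 15.4 CFU/mL = 2.55 × 10⁵.

2.55 × 10⁵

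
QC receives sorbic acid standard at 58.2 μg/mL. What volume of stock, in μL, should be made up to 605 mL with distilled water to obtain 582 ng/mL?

582 ng/mL = 0.582 μg/mL.
V₁ = C₂V₂/C₁ = 0.582 × 605 / 58.2 = 6.05 mL = 6050 μL.

6050 μL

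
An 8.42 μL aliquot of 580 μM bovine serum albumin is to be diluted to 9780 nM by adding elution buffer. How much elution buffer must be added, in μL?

491 μL

9780 nM = 9.78 μM.
V₂ = C₁V₁/C₂ = 580 × 8.42 / 9.78 = 499 μL.
Diluent to add = V₂ − V₁ = 499 − 8.42 = 491 μL.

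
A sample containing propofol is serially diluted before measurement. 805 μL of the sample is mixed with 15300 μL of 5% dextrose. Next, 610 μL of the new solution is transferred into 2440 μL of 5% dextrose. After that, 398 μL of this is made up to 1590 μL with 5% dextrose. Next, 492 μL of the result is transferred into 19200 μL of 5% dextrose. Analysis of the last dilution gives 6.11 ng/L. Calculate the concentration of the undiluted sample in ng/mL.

Overall dilution factor = 20.01 × 5 × 3.995 × 40.02 = 1.60 × 10⁴.
Original = 6.11 ng/L × 1.60 × 10⁴ = 9.77 × 10⁴ ng/L = 97.7 ng/mL.

97.7 ng/mL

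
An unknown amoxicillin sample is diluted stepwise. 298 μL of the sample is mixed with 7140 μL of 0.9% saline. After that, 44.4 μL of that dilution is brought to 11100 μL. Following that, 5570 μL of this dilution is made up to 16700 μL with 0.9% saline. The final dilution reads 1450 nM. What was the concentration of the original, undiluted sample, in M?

0.0271 M

Overall dilution factor = 24.96 × 250 × 2.998 = 1.87 × 10⁴.
Original = 1450 nM × 1.87 × 10⁴ = 2.71 × 10⁷ nM = 0.0271 M.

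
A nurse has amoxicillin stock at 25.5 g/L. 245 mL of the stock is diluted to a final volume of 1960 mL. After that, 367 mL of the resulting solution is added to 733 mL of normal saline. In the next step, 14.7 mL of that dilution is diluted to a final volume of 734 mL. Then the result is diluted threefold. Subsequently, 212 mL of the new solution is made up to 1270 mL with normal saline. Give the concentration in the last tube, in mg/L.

Overall dilution factor = 8 × 2.997 × 49.93 × 3 × 5.991 = 2.15 × 10⁴.
25.5 g/L / 2.15 × 10⁴ = 1.19 × 10⁻³ g/L = 1.19 mg/L.

1.19 mg/L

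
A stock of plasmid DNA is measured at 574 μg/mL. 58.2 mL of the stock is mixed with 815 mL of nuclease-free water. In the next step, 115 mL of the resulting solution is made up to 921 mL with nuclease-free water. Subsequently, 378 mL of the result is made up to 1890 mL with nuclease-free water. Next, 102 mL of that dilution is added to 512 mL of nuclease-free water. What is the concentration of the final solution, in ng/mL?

159 ng/mL

Overall dilution factor = 15.00 × 8.009 × 5 × 6.020 = 3617.
574 μg/mL / 3617 = 0.159 μg/mL = 159 ng/mL.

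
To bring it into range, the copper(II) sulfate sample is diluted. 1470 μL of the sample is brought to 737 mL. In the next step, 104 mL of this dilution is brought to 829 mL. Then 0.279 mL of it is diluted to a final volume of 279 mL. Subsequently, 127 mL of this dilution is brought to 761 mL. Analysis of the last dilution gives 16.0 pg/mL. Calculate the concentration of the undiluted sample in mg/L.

Overall dilution factor = 501.4 × 7.971 × 1000 × 5.992 = 2.39 × 10⁷.
Original = 16.0 pg/mL × 2.39 × 10⁷ = 3.83 × 10⁸ pg/mL = 383 mg/L.

383 mg/L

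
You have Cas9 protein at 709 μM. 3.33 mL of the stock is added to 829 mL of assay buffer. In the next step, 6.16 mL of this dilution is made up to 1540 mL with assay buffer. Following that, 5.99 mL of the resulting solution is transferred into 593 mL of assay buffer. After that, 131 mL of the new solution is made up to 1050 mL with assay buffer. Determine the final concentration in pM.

14.2 pM

Overall dilution factor = 249.9 × 250 × 100.00 × 8.015 = 5.01 × 10⁷.
709 μM / 5.01 × 10⁷ = 1.42 × 10⁻⁵ μM = 14.2 pM.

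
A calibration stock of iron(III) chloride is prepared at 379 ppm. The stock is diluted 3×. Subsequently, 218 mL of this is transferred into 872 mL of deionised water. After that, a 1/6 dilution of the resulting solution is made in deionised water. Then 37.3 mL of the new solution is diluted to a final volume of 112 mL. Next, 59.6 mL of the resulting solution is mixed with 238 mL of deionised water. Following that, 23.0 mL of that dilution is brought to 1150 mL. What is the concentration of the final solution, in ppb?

5.62 ppb

Overall dilution factor = 3 × 5 × 6 × 3.003 × 4.993 × 50 = 6.75 × 10⁴.
379 ppm / 6.75 × 10⁴ = 5.62 × 10⁻³ ppm = 5.62 ppb.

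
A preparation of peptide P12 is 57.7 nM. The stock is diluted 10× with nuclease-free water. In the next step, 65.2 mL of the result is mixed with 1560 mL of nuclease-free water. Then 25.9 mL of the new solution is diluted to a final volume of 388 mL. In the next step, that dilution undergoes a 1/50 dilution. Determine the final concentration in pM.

0.309 pM

Overall dilution factor = 10 × 24.93 × 14.98 × 50 = 1.87 × 10⁵.
57.7 nM / 1.87 × 10⁵ = 3.09 × 10⁻⁴ nM = 0.309 pM.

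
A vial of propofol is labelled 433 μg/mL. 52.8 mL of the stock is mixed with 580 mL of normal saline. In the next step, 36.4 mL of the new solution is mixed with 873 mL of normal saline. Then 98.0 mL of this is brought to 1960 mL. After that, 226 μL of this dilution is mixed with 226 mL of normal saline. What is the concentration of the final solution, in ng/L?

Overall dilution factor = 11.98 × 24.98 × 20 × 1001 = 5.99 × 10⁶.
433 μg/mL / 5.99 × 10⁶ = 7.22 × 10⁻⁵ μg/mL = 72.2 ng/L.

72.2 ng/L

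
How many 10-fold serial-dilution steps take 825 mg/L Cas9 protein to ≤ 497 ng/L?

Need 10ⁿ ≥ 1.66 × 10⁶, so n ≥ log(1.66 × 10⁶)/log(10) = 6.22.
Minimum whole steps: n = 7.

7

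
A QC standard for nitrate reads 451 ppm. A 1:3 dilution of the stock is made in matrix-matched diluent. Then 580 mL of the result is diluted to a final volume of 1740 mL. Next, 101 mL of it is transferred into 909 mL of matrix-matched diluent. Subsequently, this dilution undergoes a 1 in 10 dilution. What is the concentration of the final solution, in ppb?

501 ppb

Overall dilution factor = 3 × 3 × 10 × 10 = 900.
451 ppm / 900 = 0.501 ppm = 501 ppb.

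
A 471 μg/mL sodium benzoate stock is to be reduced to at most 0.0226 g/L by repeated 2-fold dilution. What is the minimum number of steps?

Need 2ⁿ ≥ 20.8, so n ≥ log(20.8)/log(2) = 4.38.
Minimum whole steps: n = 5.

5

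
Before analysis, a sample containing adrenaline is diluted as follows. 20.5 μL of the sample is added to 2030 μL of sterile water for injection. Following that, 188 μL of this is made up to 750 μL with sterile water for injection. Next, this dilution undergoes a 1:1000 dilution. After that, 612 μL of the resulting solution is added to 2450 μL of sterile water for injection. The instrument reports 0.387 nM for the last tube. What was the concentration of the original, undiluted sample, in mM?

Overall dilution factor = 100.0 × 3.989 × 1000 × 5.003 = 2.00 × 10⁶.
Original = 0.387 nM × 2.00 × 10⁶ = 7.73 × 10⁵ nM = 0.773 mM.

0.773 mM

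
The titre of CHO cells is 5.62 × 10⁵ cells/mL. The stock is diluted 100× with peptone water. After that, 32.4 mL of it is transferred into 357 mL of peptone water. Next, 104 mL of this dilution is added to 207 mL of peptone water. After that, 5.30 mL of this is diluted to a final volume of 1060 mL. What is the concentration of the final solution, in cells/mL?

0.782 cells/mL

Overall dilution factor = 100 × 12.02 × 2.990 × 200 = 7.19 × 10⁵.
5.62 × 10⁵ cells/mL / 7.19 × 10⁵ = 0.782 cells/mL.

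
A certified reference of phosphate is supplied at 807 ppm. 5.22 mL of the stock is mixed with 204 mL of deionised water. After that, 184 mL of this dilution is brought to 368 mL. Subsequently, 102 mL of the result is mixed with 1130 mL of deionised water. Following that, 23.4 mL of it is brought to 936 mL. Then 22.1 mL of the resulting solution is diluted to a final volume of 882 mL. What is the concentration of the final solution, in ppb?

Overall dilution factor = 40.08 × 2 × 12.08 × 40 × 39.91 = 1.55 × 10⁶.
807 ppm / 1.55 × 10⁶ = 5.22 × 10⁻⁴ ppm = 0.522 ppb.

0.522 ppb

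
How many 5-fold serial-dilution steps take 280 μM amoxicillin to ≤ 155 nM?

5

Need 5ⁿ ≥ 1806, so n ≥ log(1806)/log(5) = 4.66.
Minimum whole steps: n = 5.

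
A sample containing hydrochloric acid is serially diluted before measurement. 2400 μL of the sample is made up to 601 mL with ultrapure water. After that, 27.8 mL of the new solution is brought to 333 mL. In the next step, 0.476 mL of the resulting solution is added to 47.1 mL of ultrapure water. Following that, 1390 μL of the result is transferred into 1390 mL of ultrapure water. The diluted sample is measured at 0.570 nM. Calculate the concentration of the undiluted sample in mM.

Overall dilution factor = 250.4 × 11.98 × 99.95 × 1001 = 3.00 × 10⁸.
Original = 0.570 nM × 3.00 × 10⁸ = 1.71 × 10⁸ nM = 171 mM.

171 mM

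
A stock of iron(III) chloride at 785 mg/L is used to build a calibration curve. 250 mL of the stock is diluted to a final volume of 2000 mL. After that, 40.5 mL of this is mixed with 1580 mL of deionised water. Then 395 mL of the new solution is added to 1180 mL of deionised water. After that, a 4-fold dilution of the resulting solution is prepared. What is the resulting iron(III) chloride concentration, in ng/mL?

154 ng/mL

Overall dilution factor = 8 × 40.01 × 3.987 × 4 = 5105.
785 mg/L / 5105 = 0.154 mg/L = 154 ng/mL.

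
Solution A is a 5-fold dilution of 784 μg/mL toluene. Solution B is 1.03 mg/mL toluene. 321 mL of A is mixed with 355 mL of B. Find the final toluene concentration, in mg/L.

615 mg/L

C_A = 784 μg/mL / 5 = 157 μg/mL.
C_B = 1.03 mg/mL = 1030 μg/mL.
C_mix = (C_A·V_A + C_B·V_B)/(V_A + V_B) = (157×321 + 1030×355) / 676.0 = 615 μg/mL = 615 mg/L.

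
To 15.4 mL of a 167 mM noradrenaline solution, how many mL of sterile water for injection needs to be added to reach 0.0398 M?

49.2 mL

0.0398 M = 39.8 mM.
V₂ = C₁V₁/C₂ = 167 × 15.4 / 39.8 = 64.6 mL.
Diluent to add = V₂ − V₁ = 64.6 − 15.4 = 49.2 mL.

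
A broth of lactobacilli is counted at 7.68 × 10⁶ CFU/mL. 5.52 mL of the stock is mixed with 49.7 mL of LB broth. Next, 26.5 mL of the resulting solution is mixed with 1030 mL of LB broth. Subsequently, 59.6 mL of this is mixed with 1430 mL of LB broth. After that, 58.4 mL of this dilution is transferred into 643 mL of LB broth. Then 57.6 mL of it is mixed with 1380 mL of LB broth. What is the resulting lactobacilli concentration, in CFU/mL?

Overall dilution factor = 10.00 × 39.87 × 24.99 × 12.01 × 24.96 = 2.99 × 10⁶.
7.68 × 10⁶ CFU/mL / 2.99 × 10⁶ = 2.57 CFU/mL.

2.57 CFU/mL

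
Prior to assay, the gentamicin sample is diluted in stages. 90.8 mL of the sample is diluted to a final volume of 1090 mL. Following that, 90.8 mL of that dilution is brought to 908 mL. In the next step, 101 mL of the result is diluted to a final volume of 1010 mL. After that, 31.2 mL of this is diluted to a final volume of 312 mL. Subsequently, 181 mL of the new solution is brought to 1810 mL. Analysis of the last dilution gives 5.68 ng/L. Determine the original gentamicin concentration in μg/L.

Overall dilution factor = 12.00 × 10 × 10 × 10 × 10 = 1.20 × 10⁵.
Original = 5.68 ng/L × 1.20 × 10⁵ = 6.82 × 10⁵ ng/L = 682 μg/L.

682 μg/L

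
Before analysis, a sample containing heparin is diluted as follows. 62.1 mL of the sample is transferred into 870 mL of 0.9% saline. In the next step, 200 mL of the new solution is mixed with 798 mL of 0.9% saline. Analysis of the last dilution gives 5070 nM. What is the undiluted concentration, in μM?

Overall dilution factor = 15.01 × 4.990 = 74.9.
Original = 5070 nM × 74.9 = 3.80 × 10⁵ nM = 380 μM.

380 μM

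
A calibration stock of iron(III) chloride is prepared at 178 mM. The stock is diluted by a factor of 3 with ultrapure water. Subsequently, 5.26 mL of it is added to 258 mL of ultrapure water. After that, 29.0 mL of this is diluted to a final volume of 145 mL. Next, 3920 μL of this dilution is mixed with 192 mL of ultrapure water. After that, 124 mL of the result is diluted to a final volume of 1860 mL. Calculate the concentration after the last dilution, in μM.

0.316 μM

Overall dilution factor = 3 × 50.05 × 5 × 49.98 × 15 = 5.63 × 10⁵.
178 mM / 5.63 × 10⁵ = 3.16 × 10⁻⁴ mM = 0.316 μM.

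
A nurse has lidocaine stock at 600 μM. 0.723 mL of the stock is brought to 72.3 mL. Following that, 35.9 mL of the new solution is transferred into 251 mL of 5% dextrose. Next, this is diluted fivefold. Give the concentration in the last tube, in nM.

Overall dilution factor = 100 × 7.992 × 5 = 3996.
600 μM / 3996 = 0.150 μM = 150 nM.

150 nM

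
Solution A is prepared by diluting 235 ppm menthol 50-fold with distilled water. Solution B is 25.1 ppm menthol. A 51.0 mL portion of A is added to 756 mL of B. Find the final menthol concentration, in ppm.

23.8 ppm

C_A = 235 ppm / 50 = 4.70 ppm.
C_mix = (C_A·V_A + C_B·V_B)/(V_A + V_B) = (4.70×51.0 + 25.1×756) / 807.0 = 23.8 ppm.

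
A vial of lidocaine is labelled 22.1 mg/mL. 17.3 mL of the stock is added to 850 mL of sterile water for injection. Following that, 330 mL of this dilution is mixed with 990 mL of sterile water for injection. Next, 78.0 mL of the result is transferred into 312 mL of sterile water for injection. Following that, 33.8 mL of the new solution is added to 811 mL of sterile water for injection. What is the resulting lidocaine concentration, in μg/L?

Overall dilution factor = 50.13 × 4 × 5 × 24.99 = 2.51 × 10⁴.
22.1 mg/mL / 2.51 × 10⁴ = 8.82 × 10⁻⁴ mg/mL = 882 μg/L.

882 μg/L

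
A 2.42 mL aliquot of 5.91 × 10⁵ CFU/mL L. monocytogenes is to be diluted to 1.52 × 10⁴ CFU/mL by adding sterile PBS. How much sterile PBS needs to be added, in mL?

91.7 mL

V₂ = C₁V₁/C₂ = 5.91 × 10⁵ × 2.42 / 1.52 × 10⁴ = 94.1 mL.
Diluent to add = V₂ − V₁ = 94.1 − 2.42 = 91.7 mL.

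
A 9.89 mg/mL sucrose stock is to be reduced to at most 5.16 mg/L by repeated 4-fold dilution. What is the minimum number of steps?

Need 4ⁿ ≥ 1917, so n ≥ log(1917)/log(4) = 5.45.
Minimum whole steps: n = 6.

6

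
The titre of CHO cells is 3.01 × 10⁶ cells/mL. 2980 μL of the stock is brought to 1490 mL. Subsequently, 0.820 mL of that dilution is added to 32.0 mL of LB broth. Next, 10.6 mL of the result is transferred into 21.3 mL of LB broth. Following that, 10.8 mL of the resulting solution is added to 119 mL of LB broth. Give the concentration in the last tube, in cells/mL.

4.16 cells/mL

Overall dilution factor = 500 × 40.02 × 3.009 × 12.02 = 7.24 × 10⁵.
3.01 × 10⁶ cells/mL / 7.24 × 10⁵ = 4.16 cells/mL.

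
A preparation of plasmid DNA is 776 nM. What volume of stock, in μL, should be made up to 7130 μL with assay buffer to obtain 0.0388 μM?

0.0388 μM = 38.8 nM.
V₁ = C₂V₂/C₁ = 38.8 × 7130 / 776 = 356 μL.

356 μL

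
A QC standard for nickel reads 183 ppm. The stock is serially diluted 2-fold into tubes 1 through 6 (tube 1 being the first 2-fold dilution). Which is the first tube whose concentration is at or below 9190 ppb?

tube 5

Tube n has concentration 183 ppm / 2ⁿ.
Need 2ⁿ ≥ 183 ppm / 9190 ppb = 19.9, so n ≥ 4.32.
First such tube: n = 5.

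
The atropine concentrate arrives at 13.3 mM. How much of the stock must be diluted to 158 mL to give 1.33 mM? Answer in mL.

V₁ = C₂V₂/C₁ = 1.33 × 158 / 13.3 = 15.8 mL.

15.8 mL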